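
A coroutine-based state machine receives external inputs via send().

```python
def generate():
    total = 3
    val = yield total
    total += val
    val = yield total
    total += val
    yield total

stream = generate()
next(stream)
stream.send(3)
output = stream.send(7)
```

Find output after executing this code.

Step 1: next() -> yield total=3.
Step 2: send(3) -> val=3, total = 3+3 = 6, yield 6.
Step 3: send(7) -> val=7, total = 6+7 = 13, yield 13.
Therefore output = 13.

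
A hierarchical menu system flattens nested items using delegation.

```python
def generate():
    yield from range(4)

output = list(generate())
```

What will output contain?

Step 1: yield from delegates to the iterable, yielding each element.
Step 2: Collected values: [0, 1, 2, 3].
Therefore output = [0, 1, 2, 3].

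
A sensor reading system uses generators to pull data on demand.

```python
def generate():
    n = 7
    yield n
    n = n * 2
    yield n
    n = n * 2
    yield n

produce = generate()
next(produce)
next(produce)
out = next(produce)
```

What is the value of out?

Step 1: Trace through generator execution:
  Yield 1: n starts at 7, yield 7
  Yield 2: n = 7 * 2 = 14, yield 14
  Yield 3: n = 14 * 2 = 28, yield 28
Step 2: First next() gets 7, second next() gets the second value, third next() yields 28.
Therefore out = 28.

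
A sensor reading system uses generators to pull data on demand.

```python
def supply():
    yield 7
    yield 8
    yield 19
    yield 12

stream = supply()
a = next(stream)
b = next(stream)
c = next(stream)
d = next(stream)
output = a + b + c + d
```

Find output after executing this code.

Step 1: Create generator and consume all values:
  a = next(stream) = 7
  b = next(stream) = 8
  c = next(stream) = 19
  d = next(stream) = 12
Step 2: output = 7 + 8 + 19 + 12 = 46.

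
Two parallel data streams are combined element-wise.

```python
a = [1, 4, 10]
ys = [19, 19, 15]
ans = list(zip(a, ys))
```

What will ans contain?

Step 1: zip pairs elements at same index:
  Index 0: (1, 19)
  Index 1: (4, 19)
  Index 2: (10, 15)
Therefore ans = [(1, 19), (4, 19), (10, 15)].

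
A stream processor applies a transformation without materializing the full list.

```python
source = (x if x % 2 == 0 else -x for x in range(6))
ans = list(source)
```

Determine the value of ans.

Step 1: For each x in range(6), yield x if even, else -x:
  x=0: even, yield 0
  x=1: odd, yield -1
  x=2: even, yield 2
  x=3: odd, yield -3
  x=4: even, yield 4
  x=5: odd, yield -5
Therefore ans = [0, -1, 2, -3, 4, -5].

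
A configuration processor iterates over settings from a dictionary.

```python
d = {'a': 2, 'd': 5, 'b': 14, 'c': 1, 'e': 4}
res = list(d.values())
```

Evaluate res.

Step 1: d.values() returns the dictionary values in insertion order.
Therefore res = [2, 5, 14, 1, 4].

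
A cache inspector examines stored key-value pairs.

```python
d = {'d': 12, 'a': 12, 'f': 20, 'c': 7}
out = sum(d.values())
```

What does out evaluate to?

Step 1: d.values() = [12, 12, 20, 7].
Step 2: sum = 51.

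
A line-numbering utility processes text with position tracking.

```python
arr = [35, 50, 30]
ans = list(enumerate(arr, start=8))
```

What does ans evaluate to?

Step 1: enumerate with start=8:
  (8, 35)
  (9, 50)
  (10, 30)
Therefore ans = [(8, 35), (9, 50), (10, 30)].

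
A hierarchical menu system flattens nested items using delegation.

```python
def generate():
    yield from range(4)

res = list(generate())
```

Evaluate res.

Step 1: yield from delegates to the iterable, yielding each element.
Step 2: Collected values: [0, 1, 2, 3].
Therefore res = [0, 1, 2, 3].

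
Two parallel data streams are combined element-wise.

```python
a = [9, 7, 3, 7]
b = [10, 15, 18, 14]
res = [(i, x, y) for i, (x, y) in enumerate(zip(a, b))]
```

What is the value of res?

Step 1: enumerate(zip(a, b)) gives index with paired elements:
  i=0: (9, 10)
  i=1: (7, 15)
  i=2: (3, 18)
  i=3: (7, 14)
Therefore res = [(0, 9, 10), (1, 7, 15), (2, 3, 18), (3, 7, 14)].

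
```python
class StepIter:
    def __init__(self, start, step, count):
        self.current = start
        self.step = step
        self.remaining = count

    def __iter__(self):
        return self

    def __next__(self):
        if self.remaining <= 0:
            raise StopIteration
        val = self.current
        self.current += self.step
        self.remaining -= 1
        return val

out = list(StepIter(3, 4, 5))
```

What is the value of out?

Step 1: StepIter starts at 3, increments by 4, for 5 steps:
  Yield 3, then current += 4
  Yield 7, then current += 4
  Yield 11, then current += 4
  Yield 15, then current += 4
  Yield 19, then current += 4
Therefore out = [3, 7, 11, 15, 19].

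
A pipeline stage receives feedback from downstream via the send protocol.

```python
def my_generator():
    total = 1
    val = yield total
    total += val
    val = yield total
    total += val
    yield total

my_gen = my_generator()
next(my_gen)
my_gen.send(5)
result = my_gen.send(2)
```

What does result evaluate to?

Step 1: next() -> yield total=1.
Step 2: send(5) -> val=5, total = 1+5 = 6, yield 6.
Step 3: send(2) -> val=2, total = 6+2 = 8, yield 8.
Therefore result = 8.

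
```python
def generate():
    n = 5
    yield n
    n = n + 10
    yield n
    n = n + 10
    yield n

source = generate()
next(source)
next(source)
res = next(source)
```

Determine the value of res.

Step 1: Trace through generator execution:
  Yield 1: n starts at 5, yield 5
  Yield 2: n = 5 + 10 = 15, yield 15
  Yield 3: n = 15 + 10 = 25, yield 25
Step 2: First next() gets 5, second next() gets the second value, third next() yields 25.
Therefore res = 25.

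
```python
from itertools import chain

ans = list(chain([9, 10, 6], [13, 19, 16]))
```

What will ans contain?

Step 1: chain() concatenates iterables: [9, 10, 6] + [13, 19, 16].
Therefore ans = [9, 10, 6, 13, 19, 16].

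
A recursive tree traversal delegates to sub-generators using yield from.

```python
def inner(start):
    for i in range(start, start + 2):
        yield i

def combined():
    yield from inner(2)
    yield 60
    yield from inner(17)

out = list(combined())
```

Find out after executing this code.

Step 1: combined() delegates to inner(2):
  yield 2
  yield 3
Step 2: yield 60
Step 3: Delegates to inner(17):
  yield 17
  yield 18
Therefore out = [2, 3, 60, 17, 18].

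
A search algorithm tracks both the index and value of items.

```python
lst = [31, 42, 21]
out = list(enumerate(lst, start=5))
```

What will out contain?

Step 1: enumerate with start=5:
  (5, 31)
  (6, 42)
  (7, 21)
Therefore out = [(5, 31), (6, 42), (7, 21)].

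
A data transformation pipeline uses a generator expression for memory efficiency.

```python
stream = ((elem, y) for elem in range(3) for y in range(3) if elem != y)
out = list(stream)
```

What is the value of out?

Step 1: Nested generator over range(3) x range(3) where elem != y:
  (0, 0): excluded (elem == y)
  (0, 1): included
  (0, 2): included
  (1, 0): included
  (1, 1): excluded (elem == y)
  (1, 2): included
  (2, 0): included
  (2, 1): included
  (2, 2): excluded (elem == y)
Therefore out = [(0, 1), (0, 2), (1, 0), (1, 2), (2, 0), (2, 1)].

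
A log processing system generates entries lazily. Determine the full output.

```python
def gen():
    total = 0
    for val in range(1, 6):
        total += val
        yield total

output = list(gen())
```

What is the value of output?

Step 1: Generator accumulates running sum:
  val=1: total = 1, yield 1
  val=2: total = 3, yield 3
  val=3: total = 6, yield 6
  val=4: total = 10, yield 10
  val=5: total = 15, yield 15
Therefore output = [1, 3, 6, 10, 15].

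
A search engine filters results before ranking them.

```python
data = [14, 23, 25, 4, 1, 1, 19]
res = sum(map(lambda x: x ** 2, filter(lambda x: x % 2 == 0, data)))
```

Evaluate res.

Step 1: Filter even numbers from [14, 23, 25, 4, 1, 1, 19]: [14, 4]
Step 2: Square each: [196, 16]
Step 3: Sum = 212.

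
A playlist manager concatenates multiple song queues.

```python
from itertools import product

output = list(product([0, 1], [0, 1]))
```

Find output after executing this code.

Step 1: product([0, 1], [0, 1]) gives all pairs:
  (0, 0)
  (0, 1)
  (1, 0)
  (1, 1)
Therefore output = [(0, 0), (0, 1), (1, 0), (1, 1)].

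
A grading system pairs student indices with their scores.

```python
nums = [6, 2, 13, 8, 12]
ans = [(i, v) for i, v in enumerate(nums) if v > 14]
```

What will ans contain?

Step 1: Filter enumerate([6, 2, 13, 8, 12]) keeping v > 14:
  (0, 6): 6 <= 14, excluded
  (1, 2): 2 <= 14, excluded
  (2, 13): 13 <= 14, excluded
  (3, 8): 8 <= 14, excluded
  (4, 12): 12 <= 14, excluded
Therefore ans = [].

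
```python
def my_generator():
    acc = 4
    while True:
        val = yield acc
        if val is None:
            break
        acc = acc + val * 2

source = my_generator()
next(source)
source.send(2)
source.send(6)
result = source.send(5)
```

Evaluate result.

Step 1: next() -> yield acc=4.
Step 2: send(2) -> val=2, acc = 4 + 2*2 = 8, yield 8.
Step 3: send(6) -> val=6, acc = 8 + 6*2 = 20, yield 20.
Step 4: send(5) -> val=5, acc = 20 + 5*2 = 30, yield 30.
Therefore result = 30.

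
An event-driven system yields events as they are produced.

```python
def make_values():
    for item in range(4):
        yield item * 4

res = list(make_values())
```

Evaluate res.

Step 1: For each item in range(4), yield item * 4:
  item=0: yield 0 * 4 = 0
  item=1: yield 1 * 4 = 4
  item=2: yield 2 * 4 = 8
  item=3: yield 3 * 4 = 12
Therefore res = [0, 4, 8, 12].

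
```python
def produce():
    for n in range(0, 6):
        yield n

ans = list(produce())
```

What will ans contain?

Step 1: The generator yields each value from range(0, 6).
Step 2: list() consumes all yields: [0, 1, 2, 3, 4, 5].
Therefore ans = [0, 1, 2, 3, 4, 5].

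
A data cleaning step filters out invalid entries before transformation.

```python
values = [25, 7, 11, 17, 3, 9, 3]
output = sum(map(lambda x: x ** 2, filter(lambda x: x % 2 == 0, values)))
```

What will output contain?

Step 1: Filter even numbers from [25, 7, 11, 17, 3, 9, 3]: []
Step 2: Square each: []
Step 3: Sum = 0.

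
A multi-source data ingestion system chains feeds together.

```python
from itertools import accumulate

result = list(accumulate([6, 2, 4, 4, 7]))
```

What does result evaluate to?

Step 1: accumulate computes running sums:
  + 6 = 6
  + 2 = 8
  + 4 = 12
  + 4 = 16
  + 7 = 23
Therefore result = [6, 8, 12, 16, 23].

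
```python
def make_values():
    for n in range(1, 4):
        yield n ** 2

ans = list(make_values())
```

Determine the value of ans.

Step 1: For each n in range(1, 4), yield n**2:
  n=1: yield 1**2 = 1
  n=2: yield 2**2 = 4
  n=3: yield 3**2 = 9
Therefore ans = [1, 4, 9].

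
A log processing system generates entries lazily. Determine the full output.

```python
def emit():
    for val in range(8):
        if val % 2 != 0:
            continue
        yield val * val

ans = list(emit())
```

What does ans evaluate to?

Step 1: Only yield val**2 when val is divisible by 2:
  val=0: 0 % 2 == 0, yield 0**2 = 0
  val=2: 2 % 2 == 0, yield 2**2 = 4
  val=4: 4 % 2 == 0, yield 4**2 = 16
  val=6: 6 % 2 == 0, yield 6**2 = 36
Therefore ans = [0, 4, 16, 36].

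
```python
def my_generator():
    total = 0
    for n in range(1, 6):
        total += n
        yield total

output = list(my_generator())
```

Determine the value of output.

Step 1: Generator accumulates running sum:
  n=1: total = 1, yield 1
  n=2: total = 3, yield 3
  n=3: total = 6, yield 6
  n=4: total = 10, yield 10
  n=5: total = 15, yield 15
Therefore output = [1, 3, 6, 10, 15].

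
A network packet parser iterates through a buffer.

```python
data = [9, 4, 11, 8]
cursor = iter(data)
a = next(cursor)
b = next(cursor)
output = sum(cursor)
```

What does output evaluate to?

Step 1: Create iterator over [9, 4, 11, 8].
Step 2: a = next() = 9, b = next() = 4.
Step 3: sum() of remaining [11, 8] = 19.
Therefore output = 19.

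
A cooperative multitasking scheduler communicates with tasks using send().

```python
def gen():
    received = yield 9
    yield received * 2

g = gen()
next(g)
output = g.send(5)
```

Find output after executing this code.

Step 1: next(g) advances to first yield, producing 9.
Step 2: send(5) resumes, received = 5.
Step 3: yield received * 2 = 5 * 2 = 10.
Therefore output = 10.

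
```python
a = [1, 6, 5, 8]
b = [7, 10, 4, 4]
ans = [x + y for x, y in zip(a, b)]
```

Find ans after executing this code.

Step 1: Add corresponding elements:
  1 + 7 = 8
  6 + 10 = 16
  5 + 4 = 9
  8 + 4 = 12
Therefore ans = [8, 16, 9, 12].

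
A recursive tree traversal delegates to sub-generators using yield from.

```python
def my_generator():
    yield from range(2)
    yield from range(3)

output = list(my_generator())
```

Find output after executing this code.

Step 1: Trace yields in order:
  yield 0
  yield 1
  yield 0
  yield 1
  yield 2
Therefore output = [0, 1, 0, 1, 2].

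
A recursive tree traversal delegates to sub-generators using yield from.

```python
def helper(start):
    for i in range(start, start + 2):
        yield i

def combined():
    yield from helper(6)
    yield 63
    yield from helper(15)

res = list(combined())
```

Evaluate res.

Step 1: combined() delegates to helper(6):
  yield 6
  yield 7
Step 2: yield 63
Step 3: Delegates to helper(15):
  yield 15
  yield 16
Therefore res = [6, 7, 63, 15, 16].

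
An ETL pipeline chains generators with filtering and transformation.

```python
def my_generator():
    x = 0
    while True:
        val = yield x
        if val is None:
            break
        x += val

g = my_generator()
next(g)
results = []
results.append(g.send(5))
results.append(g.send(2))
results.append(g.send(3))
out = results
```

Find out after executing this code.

Step 1: next(g) -> yield 0.
Step 2: send(5) -> x = 5, yield 5.
Step 3: send(2) -> x = 7, yield 7.
Step 4: send(3) -> x = 10, yield 10.
Therefore out = [5, 7, 10].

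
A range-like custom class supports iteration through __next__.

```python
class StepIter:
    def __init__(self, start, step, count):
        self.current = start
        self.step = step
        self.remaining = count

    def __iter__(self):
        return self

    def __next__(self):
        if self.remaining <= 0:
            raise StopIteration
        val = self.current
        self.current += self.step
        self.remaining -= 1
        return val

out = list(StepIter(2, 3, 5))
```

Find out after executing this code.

Step 1: StepIter starts at 2, increments by 3, for 5 steps:
  Yield 2, then current += 3
  Yield 5, then current += 3
  Yield 8, then current += 3
  Yield 11, then current += 3
  Yield 14, then current += 3
Therefore out = [2, 5, 8, 11, 14].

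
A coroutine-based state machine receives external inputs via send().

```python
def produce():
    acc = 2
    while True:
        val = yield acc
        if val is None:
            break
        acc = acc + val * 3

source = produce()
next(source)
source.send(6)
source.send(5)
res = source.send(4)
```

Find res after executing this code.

Step 1: next() -> yield acc=2.
Step 2: send(6) -> val=6, acc = 2 + 6*3 = 20, yield 20.
Step 3: send(5) -> val=5, acc = 20 + 5*3 = 35, yield 35.
Step 4: send(4) -> val=4, acc = 35 + 4*3 = 47, yield 47.
Therefore res = 47.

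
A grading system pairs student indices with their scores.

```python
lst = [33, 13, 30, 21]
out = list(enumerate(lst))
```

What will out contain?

Step 1: enumerate pairs each element with its index:
  (0, 33)
  (1, 13)
  (2, 30)
  (3, 21)
Therefore out = [(0, 33), (1, 13), (2, 30), (3, 21)].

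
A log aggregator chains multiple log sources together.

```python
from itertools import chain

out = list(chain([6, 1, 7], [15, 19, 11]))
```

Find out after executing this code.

Step 1: chain() concatenates iterables: [6, 1, 7] + [15, 19, 11].
Therefore out = [6, 1, 7, 15, 19, 11].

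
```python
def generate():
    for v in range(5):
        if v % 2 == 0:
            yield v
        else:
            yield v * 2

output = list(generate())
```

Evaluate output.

Step 1: For each v in range(5), yield v if even, else v*2:
  v=0 (even): yield 0
  v=1 (odd): yield 1*2 = 2
  v=2 (even): yield 2
  v=3 (odd): yield 3*2 = 6
  v=4 (even): yield 4
Therefore output = [0, 2, 2, 6, 4].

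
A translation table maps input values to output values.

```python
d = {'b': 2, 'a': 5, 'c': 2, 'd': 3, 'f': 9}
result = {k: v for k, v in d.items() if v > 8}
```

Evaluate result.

Step 1: Filter items where value > 8:
  'b': 2 <= 8: removed
  'a': 5 <= 8: removed
  'c': 2 <= 8: removed
  'd': 3 <= 8: removed
  'f': 9 > 8: kept
Therefore result = {'f': 9}.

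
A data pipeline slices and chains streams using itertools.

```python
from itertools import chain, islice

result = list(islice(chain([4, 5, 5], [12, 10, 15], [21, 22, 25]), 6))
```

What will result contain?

Step 1: chain([4, 5, 5], [12, 10, 15], [21, 22, 25]) = [4, 5, 5, 12, 10, 15, 21, 22, 25].
Step 2: islice takes first 6 elements: [4, 5, 5, 12, 10, 15].
Therefore result = [4, 5, 5, 12, 10, 15].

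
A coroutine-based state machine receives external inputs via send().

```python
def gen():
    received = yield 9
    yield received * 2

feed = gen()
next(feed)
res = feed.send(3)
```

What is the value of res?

Step 1: next(feed) advances to first yield, producing 9.
Step 2: send(3) resumes, received = 3.
Step 3: yield received * 2 = 3 * 2 = 6.
Therefore res = 6.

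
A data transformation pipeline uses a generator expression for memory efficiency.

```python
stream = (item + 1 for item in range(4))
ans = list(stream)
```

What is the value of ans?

Step 1: For each item in range(4), compute item+1:
  item=0: 0+1 = 1
  item=1: 1+1 = 2
  item=2: 2+1 = 3
  item=3: 3+1 = 4
Therefore ans = [1, 2, 3, 4].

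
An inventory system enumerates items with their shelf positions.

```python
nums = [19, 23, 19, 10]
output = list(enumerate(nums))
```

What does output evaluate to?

Step 1: enumerate pairs each element with its index:
  (0, 19)
  (1, 23)
  (2, 19)
  (3, 10)
Therefore output = [(0, 19), (1, 23), (2, 19), (3, 10)].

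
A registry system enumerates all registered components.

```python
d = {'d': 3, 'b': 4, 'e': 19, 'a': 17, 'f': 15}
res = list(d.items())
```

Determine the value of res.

Step 1: d.items() returns (key, value) pairs in insertion order.
Therefore res = [('d', 3), ('b', 4), ('e', 19), ('a', 17), ('f', 15)].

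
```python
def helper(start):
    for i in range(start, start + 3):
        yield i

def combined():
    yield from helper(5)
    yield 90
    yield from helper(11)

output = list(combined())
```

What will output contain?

Step 1: combined() delegates to helper(5):
  yield 5
  yield 6
  yield 7
Step 2: yield 90
Step 3: Delegates to helper(11):
  yield 11
  yield 12
  yield 13
Therefore output = [5, 6, 7, 90, 11, 12, 13].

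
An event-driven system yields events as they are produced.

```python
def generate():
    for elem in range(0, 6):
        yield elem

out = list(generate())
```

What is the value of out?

Step 1: The generator yields each value from range(0, 6).
Step 2: list() consumes all yields: [0, 1, 2, 3, 4, 5].
Therefore out = [0, 1, 2, 3, 4, 5].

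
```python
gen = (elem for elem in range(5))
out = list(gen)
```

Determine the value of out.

Step 1: Generator expression iterates range(5): [0, 1, 2, 3, 4].
Step 2: list() collects all values.
Therefore out = [0, 1, 2, 3, 4].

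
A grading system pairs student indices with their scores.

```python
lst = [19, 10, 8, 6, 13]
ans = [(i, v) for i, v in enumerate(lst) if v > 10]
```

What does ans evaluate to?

Step 1: Filter enumerate([19, 10, 8, 6, 13]) keeping v > 10:
  (0, 19): 19 > 10, included
  (1, 10): 10 <= 10, excluded
  (2, 8): 8 <= 10, excluded
  (3, 6): 6 <= 10, excluded
  (4, 13): 13 > 10, included
Therefore ans = [(0, 19), (4, 13)].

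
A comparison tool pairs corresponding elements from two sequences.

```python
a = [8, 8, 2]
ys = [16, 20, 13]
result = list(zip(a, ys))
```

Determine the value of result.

Step 1: zip pairs elements at same index:
  Index 0: (8, 16)
  Index 1: (8, 20)
  Index 2: (2, 13)
Therefore result = [(8, 16), (8, 20), (2, 13)].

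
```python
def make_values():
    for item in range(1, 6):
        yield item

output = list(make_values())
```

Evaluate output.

Step 1: The generator yields each value from range(1, 6).
Step 2: list() consumes all yields: [1, 2, 3, 4, 5].
Therefore output = [1, 2, 3, 4, 5].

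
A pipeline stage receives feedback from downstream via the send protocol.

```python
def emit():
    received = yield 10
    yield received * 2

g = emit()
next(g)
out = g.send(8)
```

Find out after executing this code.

Step 1: next(g) advances to first yield, producing 10.
Step 2: send(8) resumes, received = 8.
Step 3: yield received * 2 = 8 * 2 = 16.
Therefore out = 16.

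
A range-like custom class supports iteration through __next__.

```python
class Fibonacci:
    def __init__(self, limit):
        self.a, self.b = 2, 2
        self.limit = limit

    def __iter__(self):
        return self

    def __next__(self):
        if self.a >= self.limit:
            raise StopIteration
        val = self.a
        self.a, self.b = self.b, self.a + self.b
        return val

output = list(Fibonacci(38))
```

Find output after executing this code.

Step 1: Fibonacci-like sequence (a=2, b=2) until >= 38:
  Yield 2, then a,b = 2,4
  Yield 2, then a,b = 4,6
  Yield 4, then a,b = 6,10
  Yield 6, then a,b = 10,16
  Yield 10, then a,b = 16,26
  Yield 16, then a,b = 26,42
  Yield 26, then a,b = 42,68
Step 2: 42 >= 38, stop.
Therefore output = [2, 2, 4, 6, 10, 16, 26].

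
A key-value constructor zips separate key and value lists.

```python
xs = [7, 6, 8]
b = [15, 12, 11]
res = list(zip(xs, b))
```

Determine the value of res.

Step 1: zip pairs elements at same index:
  Index 0: (7, 15)
  Index 1: (6, 12)
  Index 2: (8, 11)
Therefore res = [(7, 15), (6, 12), (8, 11)].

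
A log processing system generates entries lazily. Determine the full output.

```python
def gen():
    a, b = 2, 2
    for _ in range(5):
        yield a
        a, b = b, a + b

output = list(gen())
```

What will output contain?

Step 1: Fibonacci-like sequence starting with a=2, b=2:
  Iteration 1: yield a=2, then a,b = 2,4
  Iteration 2: yield a=2, then a,b = 4,6
  Iteration 3: yield a=4, then a,b = 6,10
  Iteration 4: yield a=6, then a,b = 10,16
  Iteration 5: yield a=10, then a,b = 16,26
Therefore output = [2, 2, 4, 6, 10].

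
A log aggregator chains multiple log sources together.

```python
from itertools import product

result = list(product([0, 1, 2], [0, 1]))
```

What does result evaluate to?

Step 1: product([0, 1, 2], [0, 1]) gives all pairs:
  (0, 0)
  (0, 1)
  (1, 0)
  (1, 1)
  (2, 0)
  (2, 1)
Therefore result = [(0, 0), (0, 1), (1, 0), (1, 1), (2, 0), (2, 1)].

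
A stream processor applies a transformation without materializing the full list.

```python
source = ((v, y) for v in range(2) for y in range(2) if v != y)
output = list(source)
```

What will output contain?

Step 1: Nested generator over range(2) x range(2) where v != y:
  (0, 0): excluded (v == y)
  (0, 1): included
  (1, 0): included
  (1, 1): excluded (v == y)
Therefore output = [(0, 1), (1, 0)].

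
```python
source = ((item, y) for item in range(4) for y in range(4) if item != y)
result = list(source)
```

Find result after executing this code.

Step 1: Nested generator over range(4) x range(4) where item != y:
  (0, 0): excluded (item == y)
  (0, 1): included
  (0, 2): included
  (0, 3): included
  (1, 0): included
  (1, 1): excluded (item == y)
  (1, 2): included
  (1, 3): included
  (2, 0): included
  (2, 1): included
  (2, 2): excluded (item == y)
  (2, 3): included
  (3, 0): included
  (3, 1): included
  (3, 2): included
  (3, 3): excluded (item == y)
Therefore result = [(0, 1), (0, 2), (0, 3), (1, 0), (1, 2), (1, 3), (2, 0), (2, 1), (2, 3), (3, 0), (3, 1), (3, 2)].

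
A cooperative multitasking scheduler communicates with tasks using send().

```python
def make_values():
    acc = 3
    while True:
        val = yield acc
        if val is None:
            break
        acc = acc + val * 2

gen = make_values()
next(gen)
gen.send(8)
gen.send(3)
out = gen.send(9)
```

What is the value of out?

Step 1: next() -> yield acc=3.
Step 2: send(8) -> val=8, acc = 3 + 8*2 = 19, yield 19.
Step 3: send(3) -> val=3, acc = 19 + 3*2 = 25, yield 25.
Step 4: send(9) -> val=9, acc = 25 + 9*2 = 43, yield 43.
Therefore out = 43.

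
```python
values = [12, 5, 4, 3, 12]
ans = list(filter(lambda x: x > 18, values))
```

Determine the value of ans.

Step 1: Filter elements > 18:
  12: removed
  5: removed
  4: removed
  3: removed
  12: removed
Therefore ans = [].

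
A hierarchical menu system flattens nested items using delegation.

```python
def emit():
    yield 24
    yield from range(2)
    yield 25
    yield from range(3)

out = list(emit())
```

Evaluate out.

Step 1: Trace yields in order:
  yield 24
  yield 0
  yield 1
  yield 25
  yield 0
  yield 1
  yield 2
Therefore out = [24, 0, 1, 25, 0, 1, 2].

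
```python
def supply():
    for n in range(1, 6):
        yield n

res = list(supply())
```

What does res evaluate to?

Step 1: The generator yields each value from range(1, 6).
Step 2: list() consumes all yields: [1, 2, 3, 4, 5].
Therefore res = [1, 2, 3, 4, 5].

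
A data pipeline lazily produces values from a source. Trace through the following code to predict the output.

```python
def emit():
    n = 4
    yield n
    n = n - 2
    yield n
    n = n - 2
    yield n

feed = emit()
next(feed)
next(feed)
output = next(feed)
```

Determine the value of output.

Step 1: Trace through generator execution:
  Yield 1: n starts at 4, yield 4
  Yield 2: n = 4 - 2 = 2, yield 2
  Yield 3: n = 2 - 2 = 0, yield 0
Step 2: First next() gets 4, second next() gets the second value, third next() yields 0.
Therefore output = 0.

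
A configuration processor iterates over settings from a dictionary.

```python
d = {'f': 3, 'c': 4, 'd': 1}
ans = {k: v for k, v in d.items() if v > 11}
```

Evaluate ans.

Step 1: Filter items where value > 11:
  'f': 3 <= 11: removed
  'c': 4 <= 11: removed
  'd': 1 <= 11: removed
Therefore ans = {}.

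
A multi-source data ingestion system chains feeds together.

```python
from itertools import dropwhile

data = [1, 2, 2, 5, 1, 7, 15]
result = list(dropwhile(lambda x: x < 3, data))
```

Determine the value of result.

Step 1: dropwhile drops elements while < 3:
  1 < 3: dropped
  2 < 3: dropped
  2 < 3: dropped
  5: kept (dropping stopped)
Step 2: Remaining elements kept regardless of condition.
Therefore result = [5, 1, 7, 15].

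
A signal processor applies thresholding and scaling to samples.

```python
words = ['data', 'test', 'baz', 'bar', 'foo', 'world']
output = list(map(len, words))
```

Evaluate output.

Step 1: Map len() to each word:
  'data' -> 4
  'test' -> 4
  'baz' -> 3
  'bar' -> 3
  'foo' -> 3
  'world' -> 5
Therefore output = [4, 4, 3, 3, 3, 5].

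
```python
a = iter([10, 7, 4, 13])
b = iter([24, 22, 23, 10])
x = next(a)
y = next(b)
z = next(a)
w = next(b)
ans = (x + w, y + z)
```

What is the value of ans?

Step 1: a iterates [10, 7, 4, 13], b iterates [24, 22, 23, 10].
Step 2: x = next(a) = 10, y = next(b) = 24.
Step 3: z = next(a) = 7, w = next(b) = 22.
Step 4: ans = (10 + 22, 24 + 7) = (32, 31).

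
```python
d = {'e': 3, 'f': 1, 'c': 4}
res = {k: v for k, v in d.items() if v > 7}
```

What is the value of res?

Step 1: Filter items where value > 7:
  'e': 3 <= 7: removed
  'f': 1 <= 7: removed
  'c': 4 <= 7: removed
Therefore res = {}.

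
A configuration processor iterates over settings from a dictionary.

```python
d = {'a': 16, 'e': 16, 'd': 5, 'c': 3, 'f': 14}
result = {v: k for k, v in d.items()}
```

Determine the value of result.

Step 1: Invert dict (swap keys and values):
  'a': 16 -> 16: 'a'
  'e': 16 -> 16: 'e'
  'd': 5 -> 5: 'd'
  'c': 3 -> 3: 'c'
  'f': 14 -> 14: 'f'
Therefore result = {16: 'e', 5: 'd', 3: 'c', 14: 'f'}.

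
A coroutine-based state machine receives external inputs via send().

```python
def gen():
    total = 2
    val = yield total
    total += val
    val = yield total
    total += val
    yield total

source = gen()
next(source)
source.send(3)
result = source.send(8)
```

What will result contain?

Step 1: next() -> yield total=2.
Step 2: send(3) -> val=3, total = 2+3 = 5, yield 5.
Step 3: send(8) -> val=8, total = 5+8 = 13, yield 13.
Therefore result = 13.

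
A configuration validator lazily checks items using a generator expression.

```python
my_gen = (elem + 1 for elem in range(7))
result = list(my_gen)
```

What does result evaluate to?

Step 1: For each elem in range(7), compute elem+1:
  elem=0: 0+1 = 1
  elem=1: 1+1 = 2
  elem=2: 2+1 = 3
  elem=3: 3+1 = 4
  elem=4: 4+1 = 5
  elem=5: 5+1 = 6
  elem=6: 6+1 = 7
Therefore result = [1, 2, 3, 4, 5, 6, 7].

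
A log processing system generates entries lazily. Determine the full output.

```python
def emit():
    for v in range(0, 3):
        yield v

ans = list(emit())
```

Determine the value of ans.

Step 1: The generator yields each value from range(0, 3).
Step 2: list() consumes all yields: [0, 1, 2].
Therefore ans = [0, 1, 2].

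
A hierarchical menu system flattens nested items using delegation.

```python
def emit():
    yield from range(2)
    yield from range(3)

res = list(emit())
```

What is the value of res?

Step 1: Trace yields in order:
  yield 0
  yield 1
  yield 0
  yield 1
  yield 2
Therefore res = [0, 1, 0, 1, 2].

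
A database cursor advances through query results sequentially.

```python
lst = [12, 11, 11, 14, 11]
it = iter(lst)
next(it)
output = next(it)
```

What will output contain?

Step 1: Create iterator over [12, 11, 11, 14, 11].
Step 2: next() consumes 12.
Step 3: next() returns 11.
Therefore output = 11.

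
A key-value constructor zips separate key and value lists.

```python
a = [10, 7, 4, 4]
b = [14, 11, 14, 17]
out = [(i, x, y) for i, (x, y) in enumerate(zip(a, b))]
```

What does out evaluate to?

Step 1: enumerate(zip(a, b)) gives index with paired elements:
  i=0: (10, 14)
  i=1: (7, 11)
  i=2: (4, 14)
  i=3: (4, 17)
Therefore out = [(0, 10, 14), (1, 7, 11), (2, 4, 14), (3, 4, 17)].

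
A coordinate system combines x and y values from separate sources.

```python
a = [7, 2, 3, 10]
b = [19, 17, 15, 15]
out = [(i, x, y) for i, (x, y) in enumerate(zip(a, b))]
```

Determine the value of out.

Step 1: enumerate(zip(a, b)) gives index with paired elements:
  i=0: (7, 19)
  i=1: (2, 17)
  i=2: (3, 15)
  i=3: (10, 15)
Therefore out = [(0, 7, 19), (1, 2, 17), (2, 3, 15), (3, 10, 15)].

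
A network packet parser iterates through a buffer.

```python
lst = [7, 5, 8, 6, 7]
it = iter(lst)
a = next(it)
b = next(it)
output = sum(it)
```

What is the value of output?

Step 1: Create iterator over [7, 5, 8, 6, 7].
Step 2: a = next() = 7, b = next() = 5.
Step 3: sum() of remaining [8, 6, 7] = 21.
Therefore output = 21.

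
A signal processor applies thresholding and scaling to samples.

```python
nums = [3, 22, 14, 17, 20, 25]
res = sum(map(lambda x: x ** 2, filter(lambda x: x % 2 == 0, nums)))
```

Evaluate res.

Step 1: Filter even numbers from [3, 22, 14, 17, 20, 25]: [22, 14, 20]
Step 2: Square each: [484, 196, 400]
Step 3: Sum = 1080.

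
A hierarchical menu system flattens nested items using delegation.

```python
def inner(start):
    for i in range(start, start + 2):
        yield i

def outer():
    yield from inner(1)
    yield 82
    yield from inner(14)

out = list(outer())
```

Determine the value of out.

Step 1: outer() delegates to inner(1):
  yield 1
  yield 2
Step 2: yield 82
Step 3: Delegates to inner(14):
  yield 14
  yield 15
Therefore out = [1, 2, 82, 14, 15].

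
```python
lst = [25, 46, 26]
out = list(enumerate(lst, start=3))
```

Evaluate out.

Step 1: enumerate with start=3:
  (3, 25)
  (4, 46)
  (5, 26)
Therefore out = [(3, 25), (4, 46), (5, 26)].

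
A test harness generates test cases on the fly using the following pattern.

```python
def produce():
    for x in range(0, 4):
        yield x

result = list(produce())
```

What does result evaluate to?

Step 1: The generator yields each value from range(0, 4).
Step 2: list() consumes all yields: [0, 1, 2, 3].
Therefore result = [0, 1, 2, 3].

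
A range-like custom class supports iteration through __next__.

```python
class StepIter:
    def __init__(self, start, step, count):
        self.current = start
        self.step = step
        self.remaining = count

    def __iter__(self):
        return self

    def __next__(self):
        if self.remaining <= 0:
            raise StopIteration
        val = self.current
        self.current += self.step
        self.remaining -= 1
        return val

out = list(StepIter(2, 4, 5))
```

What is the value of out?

Step 1: StepIter starts at 2, increments by 4, for 5 steps:
  Yield 2, then current += 4
  Yield 6, then current += 4
  Yield 10, then current += 4
  Yield 14, then current += 4
  Yield 18, then current += 4
Therefore out = [2, 6, 10, 14, 18].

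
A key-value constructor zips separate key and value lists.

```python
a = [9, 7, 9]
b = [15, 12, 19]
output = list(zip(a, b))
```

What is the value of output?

Step 1: zip pairs elements at same index:
  Index 0: (9, 15)
  Index 1: (7, 12)
  Index 2: (9, 19)
Therefore output = [(9, 15), (7, 12), (9, 19)].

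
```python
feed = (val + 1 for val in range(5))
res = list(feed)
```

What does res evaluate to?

Step 1: For each val in range(5), compute val+1:
  val=0: 0+1 = 1
  val=1: 1+1 = 2
  val=2: 2+1 = 3
  val=3: 3+1 = 4
  val=4: 4+1 = 5
Therefore res = [1, 2, 3, 4, 5].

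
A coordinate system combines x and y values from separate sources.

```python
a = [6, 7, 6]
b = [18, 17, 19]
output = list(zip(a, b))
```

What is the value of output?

Step 1: zip pairs elements at same index:
  Index 0: (6, 18)
  Index 1: (7, 17)
  Index 2: (6, 19)
Therefore output = [(6, 18), (7, 17), (6, 19)].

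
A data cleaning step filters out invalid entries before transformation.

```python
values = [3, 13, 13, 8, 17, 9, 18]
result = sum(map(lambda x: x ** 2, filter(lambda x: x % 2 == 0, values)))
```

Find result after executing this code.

Step 1: Filter even numbers from [3, 13, 13, 8, 17, 9, 18]: [8, 18]
Step 2: Square each: [64, 324]
Step 3: Sum = 388.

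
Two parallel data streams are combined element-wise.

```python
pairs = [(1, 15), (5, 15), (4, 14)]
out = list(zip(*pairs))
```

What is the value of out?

Step 1: zip(*pairs) transposes: unzips [(1, 15), (5, 15), (4, 14)] into separate sequences.
Step 2: First elements: (1, 5, 4), second elements: (15, 15, 14).
Therefore out = [(1, 5, 4), (15, 15, 14)].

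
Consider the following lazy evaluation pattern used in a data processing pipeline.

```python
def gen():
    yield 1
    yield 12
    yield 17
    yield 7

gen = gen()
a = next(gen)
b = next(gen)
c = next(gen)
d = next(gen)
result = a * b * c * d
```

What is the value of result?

Step 1: Create generator and consume all values:
  a = next(gen) = 1
  b = next(gen) = 12
  c = next(gen) = 17
  d = next(gen) = 7
Step 2: result = 1 * 12 * 17 * 7 = 1428.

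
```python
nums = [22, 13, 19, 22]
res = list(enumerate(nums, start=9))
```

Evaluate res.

Step 1: enumerate with start=9:
  (9, 22)
  (10, 13)
  (11, 19)
  (12, 22)
Therefore res = [(9, 22), (10, 13), (11, 19), (12, 22)].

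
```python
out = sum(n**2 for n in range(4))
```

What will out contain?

Step 1: Compute n**2 for each n in range(4):
  n=0: 0**2 = 0
  n=1: 1**2 = 1
  n=2: 2**2 = 4
  n=3: 3**2 = 9
Step 2: sum = 0 + 1 + 4 + 9 = 14.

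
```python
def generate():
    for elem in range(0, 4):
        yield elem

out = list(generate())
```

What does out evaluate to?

Step 1: The generator yields each value from range(0, 4).
Step 2: list() consumes all yields: [0, 1, 2, 3].
Therefore out = [0, 1, 2, 3].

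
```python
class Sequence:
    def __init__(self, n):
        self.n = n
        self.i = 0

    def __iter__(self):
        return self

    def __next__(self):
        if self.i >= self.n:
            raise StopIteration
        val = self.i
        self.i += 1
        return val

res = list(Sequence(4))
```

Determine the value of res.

Step 1: Sequence(4) creates an iterator counting 0 to 3.
Step 2: list() consumes all values: [0, 1, 2, 3].
Therefore res = [0, 1, 2, 3].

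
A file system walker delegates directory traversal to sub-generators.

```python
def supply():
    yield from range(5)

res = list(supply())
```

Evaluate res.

Step 1: yield from delegates to the iterable, yielding each element.
Step 2: Collected values: [0, 1, 2, 3, 4].
Therefore res = [0, 1, 2, 3, 4].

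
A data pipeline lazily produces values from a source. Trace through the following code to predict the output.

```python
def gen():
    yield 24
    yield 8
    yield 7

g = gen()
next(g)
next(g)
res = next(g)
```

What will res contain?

Step 1: gen() creates a generator.
Step 2: next(g) yields 24 (consumed and discarded).
Step 3: next(g) yields 8 (consumed and discarded).
Step 4: next(g) yields 7, assigned to res.
Therefore res = 7.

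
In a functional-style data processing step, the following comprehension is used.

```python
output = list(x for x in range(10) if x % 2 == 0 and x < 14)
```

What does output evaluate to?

Step 1: Filter range(10) where x % 2 == 0 and x < 14:
  x=0: both conditions met, included
  x=1: excluded (1 % 2 != 0)
  x=2: both conditions met, included
  x=3: excluded (3 % 2 != 0)
  x=4: both conditions met, included
  x=5: excluded (5 % 2 != 0)
  x=6: both conditions met, included
  x=7: excluded (7 % 2 != 0)
  x=8: both conditions met, included
  x=9: excluded (9 % 2 != 0)
Therefore output = [0, 2, 4, 6, 8].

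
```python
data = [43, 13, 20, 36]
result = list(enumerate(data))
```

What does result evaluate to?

Step 1: enumerate pairs each element with its index:
  (0, 43)
  (1, 13)
  (2, 20)
  (3, 36)
Therefore result = [(0, 43), (1, 13), (2, 20), (3, 36)].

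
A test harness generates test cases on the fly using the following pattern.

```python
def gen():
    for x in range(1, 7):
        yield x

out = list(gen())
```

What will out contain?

Step 1: The generator yields each value from range(1, 7).
Step 2: list() consumes all yields: [1, 2, 3, 4, 5, 6].
Therefore out = [1, 2, 3, 4, 5, 6].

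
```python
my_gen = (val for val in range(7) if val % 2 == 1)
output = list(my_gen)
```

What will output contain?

Step 1: Filter range(7) keeping only odd values:
  val=0: even, excluded
  val=1: odd, included
  val=2: even, excluded
  val=3: odd, included
  val=4: even, excluded
  val=5: odd, included
  val=6: even, excluded
Therefore output = [1, 3, 5].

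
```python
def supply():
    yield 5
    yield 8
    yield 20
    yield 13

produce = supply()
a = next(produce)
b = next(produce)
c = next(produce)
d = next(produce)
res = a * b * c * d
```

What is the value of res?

Step 1: Create generator and consume all values:
  a = next(produce) = 5
  b = next(produce) = 8
  c = next(produce) = 20
  d = next(produce) = 13
Step 2: res = 5 * 8 * 20 * 13 = 10400.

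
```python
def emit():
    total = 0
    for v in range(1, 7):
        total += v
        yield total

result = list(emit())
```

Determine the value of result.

Step 1: Generator accumulates running sum:
  v=1: total = 1, yield 1
  v=2: total = 3, yield 3
  v=3: total = 6, yield 6
  v=4: total = 10, yield 10
  v=5: total = 15, yield 15
  v=6: total = 21, yield 21
Therefore result = [1, 3, 6, 10, 15, 21].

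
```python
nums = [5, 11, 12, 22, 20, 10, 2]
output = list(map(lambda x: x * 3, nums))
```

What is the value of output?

Step 1: Apply lambda x: x * 3 to each element:
  5 -> 15
  11 -> 33
  12 -> 36
  22 -> 66
  20 -> 60
  10 -> 30
  2 -> 6
Therefore output = [15, 33, 36, 66, 60, 30, 6].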